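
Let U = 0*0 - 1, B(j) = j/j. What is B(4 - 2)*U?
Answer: -1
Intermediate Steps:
B(j) = 1
U = -1 (U = 0 - 1 = -1)
B(4 - 2)*U = 1*(-1) = -1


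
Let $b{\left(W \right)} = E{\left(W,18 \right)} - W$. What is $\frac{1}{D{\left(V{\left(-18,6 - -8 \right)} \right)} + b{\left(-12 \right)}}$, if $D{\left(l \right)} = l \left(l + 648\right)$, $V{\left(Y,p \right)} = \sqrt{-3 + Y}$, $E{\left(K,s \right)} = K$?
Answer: $- \frac{\sqrt{21}}{- 13608 i + 21 \sqrt{21}} \approx -2.3814 \cdot 10^{-6} - 0.00033674 i$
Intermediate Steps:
$D{\left(l \right)} = l \left(648 + l\right)$
$b{\left(W \right)} = 0$ ($b{\left(W \right)} = W - W = 0$)
$\frac{1}{D{\left(V{\left(-18,6 - -8 \right)} \right)} + b{\left(-12 \right)}} = \frac{1}{\sqrt{-3 - 18} \left(648 + \sqrt{-3 - 18}\right) + 0} = \frac{1}{\sqrt{-21} \left(648 + \sqrt{-21}\right) + 0} = \frac{1}{i \sqrt{21} \left(648 + i \sqrt{21}\right) + 0} = \frac{1}{i \sqrt{21} \left(648 + i \sqrt{21}\right)} = - \frac{i \sqrt{21}}{21 \left(648 + i \sqrt{21}\right)}$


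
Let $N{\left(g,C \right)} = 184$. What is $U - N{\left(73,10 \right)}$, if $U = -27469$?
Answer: $-27653$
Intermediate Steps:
$U - N{\left(73,10 \right)} = -27469 - 184 = -27653$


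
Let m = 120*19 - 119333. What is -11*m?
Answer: 1287583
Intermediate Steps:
m = -117053 (m = 2280 - 119333 = -117053)
-11*m = -11*(-117053) = 1287583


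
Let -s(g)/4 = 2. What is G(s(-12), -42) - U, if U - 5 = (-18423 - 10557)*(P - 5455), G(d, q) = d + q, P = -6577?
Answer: -348687415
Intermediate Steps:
s(g) = -8 (s(g) = -4*2 = -8)
U = 348687365 (U = 5 + (-18423 - 10557)*(-6577 - 5455) = 5 - 28980*(-12032) = 5 + 348687360 = 348687365)
G(s(-12), -42) - U = (-8 - 42) - 1*348687365 = -50 - 348687365 = -348687415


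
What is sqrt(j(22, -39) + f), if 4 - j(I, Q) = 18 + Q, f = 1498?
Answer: sqrt(1523) ≈ 39.026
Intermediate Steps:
j(I, Q) = -14 - Q (j(I, Q) = 4 - (18 + Q) = 4 + (-18 - Q) = -14 - Q)
sqrt(j(22, -39) + f) = sqrt((-14 - 1*(-39)) + 1498) = sqrt((-14 + 39) + 1498) = sqrt(25 + 1498) = sqrt(1523)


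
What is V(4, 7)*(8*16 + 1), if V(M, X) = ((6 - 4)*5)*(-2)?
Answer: -2580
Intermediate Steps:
V(M, X) = -20 (V(M, X) = (2*5)*(-2) = 10*(-2) = -20)
V(4, 7)*(8*16 + 1) = -20*(8*16 + 1) = -20*(128 + 1) = -20*129 = -2580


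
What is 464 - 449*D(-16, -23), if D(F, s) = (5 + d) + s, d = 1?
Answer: 8097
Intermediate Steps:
D(F, s) = 6 + s (D(F, s) = (5 + 1) + s = 6 + s)
464 - 449*D(-16, -23) = 464 - 449*(6 - 23) = 464 - 449*(-17) = 464 + 7633 = 8097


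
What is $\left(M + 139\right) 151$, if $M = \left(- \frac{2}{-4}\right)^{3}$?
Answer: $\frac{168063}{8} \approx 21008.0$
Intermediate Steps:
$M = \frac{1}{8}$ ($M = \left(\left(-2\right) \left(- \frac{1}{4}\right)\right)^{3} = \left(\frac{1}{2}\right)^{3} = \frac{1}{8} \approx 0.125$)
$\left(M + 139\right) 151 = \left(\frac{1}{8} + 139\right) 151 = \frac{1113}{8} \cdot 151 = \frac{168063}{8}$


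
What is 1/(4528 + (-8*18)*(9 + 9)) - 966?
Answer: -1870175/1936 ≈ -966.00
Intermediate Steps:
1/(4528 + (-8*18)*(9 + 9)) - 966 = 1/(4528 - 144*18) - 966 = 1/(4528 - 2592) - 966 = 1/1936 - 966 = -1870175/1936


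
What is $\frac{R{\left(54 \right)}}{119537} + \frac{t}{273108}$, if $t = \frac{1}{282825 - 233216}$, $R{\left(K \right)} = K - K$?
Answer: $\frac{1}{13548614772} \approx 7.3808 \cdot 10^{-11}$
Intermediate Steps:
$R{\left(K \right)} = 0$
$t = \frac{1}{49609}$ ($t = \frac{1}{282825 - 233216} = \frac{1}{49609} \approx 2.0158 \cdot 10^{-5}$)
$\frac{R{\left(54 \right)}}{119537} + \frac{t}{273108} = \frac{0}{119537} + \frac{1}{49609 \cdot 273108} = 0 \cdot \frac{1}{119537} + \frac{1}{49609} \cdot \frac{1}{273108} = 0 + \frac{1}{13548614772} = \frac{1}{13548614772}$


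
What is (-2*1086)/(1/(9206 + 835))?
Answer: -21809052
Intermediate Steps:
(-2*1086)/(1/(9206 + 835)) = -2172/(1/10041) = -2172/1/10041 = -2172*10041 = -21809052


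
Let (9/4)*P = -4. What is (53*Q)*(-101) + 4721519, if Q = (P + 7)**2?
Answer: 370618262/81 ≈ 4.5755e+6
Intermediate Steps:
P = -16/9 (P = (4/9)*(-4) = -16/9 ≈ -1.7778)
Q = 2209/81 (Q = (-16/9 + 7)**2 = (47/9)**2 = 2209/81 ≈ 27.272)
(53*Q)*(-101) + 4721519 = (53*(2209/81))*(-101) + 4721519 = (117077/81)*(-101) + 4721519 = -11824777/81 + 4721519 = 370618262/81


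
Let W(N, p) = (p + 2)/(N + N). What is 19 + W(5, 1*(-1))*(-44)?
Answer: 73/5 ≈ 14.600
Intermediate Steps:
W(N, p) = (2 + p)/(2*N) (W(N, p) = (2 + p)/((2*N)) = (2 + p)*(1/(2*N)) = (2 + p)/(2*N))
19 + W(5, 1*(-1))*(-44) = 19 + ((1/2)*(2 + 1*(-1))/5)*(-44) = 19 + ((1/2)*(1/5)*(2 - 1))*(-44) = 19 + ((1/2)*(1/5)*1)*(-44) = 19 + (1/10)*(-44) = 19 - 22/5 = 73/5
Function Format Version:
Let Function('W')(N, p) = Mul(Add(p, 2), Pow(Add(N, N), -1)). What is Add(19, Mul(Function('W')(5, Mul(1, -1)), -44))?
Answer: Rational(73, 5) ≈ 14.600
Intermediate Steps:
Function('W')(N, p) = Mul(Rational(1, 2), Pow(N, -1), Add(2, p)) (Function('W')(N, p) = Mul(Add(2, p), Pow(Mul(2, N), -1)) = Mul(Add(2, p), Mul(Rational(1, 2), Pow(N, -1))) = Mul(Rational(1, 2), Pow(N, -1), Add(2, p)))
Add(19, Mul(Function('W')(5, Mul(1, -1)), -44)) = Add(19, Mul(Mul(Rational(1, 2), Pow(5, -1), Add(2, Mul(1, -1))), -44)) = Add(19, Mul(Mul(Rational(1, 2), Rational(1, 5), Add(2, -1)), -44)) = Add(19, Mul(Mul(Rational(1, 2), Rational(1, 5), 1), -44)) = Add(19, Mul(Rational(1, 10), -44)) = Add(19, Rational(-22, 5)) = Rational(73, 5)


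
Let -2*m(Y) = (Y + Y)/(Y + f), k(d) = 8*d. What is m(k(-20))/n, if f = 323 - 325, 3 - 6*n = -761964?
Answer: -160/20573109 ≈ -7.7771e-6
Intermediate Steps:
n = 253989/2 (n = 1/2 - 1/6*(-761964) = 1/2 + 126994 = 253989/2 ≈ 1.2699e+5)
f = -2
m(Y) = -Y/(-2 + Y) (m(Y) = -(Y + Y)/(2*(Y - 2)) = -2*Y/(2*(-2 + Y)) = -Y/(-2 + Y))
m(k(-20))/n = (-8*(-20)/(-2 + 8*(-20)))/(253989/2) = -1*(-160)/(-2 - 160)*(2/253989) = -1*(-160)/(-162)*(2/253989) = -1*(-160)*(-1/162)*(2/253989) = -80/81*2/253989 = -160/20573109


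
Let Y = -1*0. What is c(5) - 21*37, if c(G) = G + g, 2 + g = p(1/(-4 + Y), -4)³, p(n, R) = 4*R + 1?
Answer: -4149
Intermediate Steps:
Y = 0
p(n, R) = 1 + 4*R
g = -3377 (g = -2 + (1 + 4*(-4))³ = -2 + (1 - 16)³ = -2 + (-15)³ = -2 - 3375 = -3377)
c(G) = -3377 + G (c(G) = G - 3377 = -3377 + G)
c(5) - 21*37 = (-3377 + 5) - 21*37 = -3372 - 777 = -4149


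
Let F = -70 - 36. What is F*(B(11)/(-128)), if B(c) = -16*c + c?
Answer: -8745/64 ≈ -136.64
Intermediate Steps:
B(c) = -15*c
F = -106
F*(B(11)/(-128)) = -106*(-15*11)/(-128) = -(-17490)*(-1)/128 = -106*165/128 = -8745/64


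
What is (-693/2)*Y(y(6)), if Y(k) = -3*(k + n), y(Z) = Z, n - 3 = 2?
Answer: 22869/2 ≈ 11435.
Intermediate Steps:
n = 5 (n = 3 + 2 = 5)
Y(k) = -15 - 3*k (Y(k) = -3*(k + 5) = -3*(5 + k) = -15 - 3*k)
(-693/2)*Y(y(6)) = (-693/2)*(-15 - 3*6) = (-693/2)*(-15 - 18) = -21*33/2*(-33) = -693/2*(-33) = 22869/2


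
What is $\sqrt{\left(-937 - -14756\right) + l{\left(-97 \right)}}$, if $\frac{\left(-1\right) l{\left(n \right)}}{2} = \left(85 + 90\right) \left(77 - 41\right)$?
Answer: $\sqrt{1219} \approx 34.914$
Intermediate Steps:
$l{\left(n \right)} = -12600$ ($l{\left(n \right)} = - 2 \left(85 + 90\right) \left(77 - 41\right) = - 2 \cdot 175 \cdot 36 = \left(-2\right) 6300 = -12600$)
$\sqrt{\left(-937 - -14756\right) + l{\left(-97 \right)}} = \sqrt{\left(-937 - -14756\right) - 12600} = \sqrt{\left(-937 + 14756\right) - 12600} = \sqrt{13819 - 12600} = \sqrt{1219}$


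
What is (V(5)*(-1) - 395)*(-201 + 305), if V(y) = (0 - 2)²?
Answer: -41496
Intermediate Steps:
V(y) = 4 (V(y) = (-2)² = 4)
(V(5)*(-1) - 395)*(-201 + 305) = (4*(-1) - 395)*(-201 + 305) = (-4 - 395)*104 = -399*104 = -41496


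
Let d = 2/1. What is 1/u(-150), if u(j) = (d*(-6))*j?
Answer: 1/1800 ≈ 0.00055556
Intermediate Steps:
d = 2 (d = 2*1 = 2)
u(j) = -12*j (u(j) = (2*(-6))*j = -12*j)
1/u(-150) = 1/(-12*(-150)) = 1/1800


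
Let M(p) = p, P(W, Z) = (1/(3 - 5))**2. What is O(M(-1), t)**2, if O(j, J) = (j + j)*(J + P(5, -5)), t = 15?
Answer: 3721/4 ≈ 930.25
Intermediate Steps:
P(W, Z) = 1/4 (P(W, Z) = (1/(-2))**2 = (-1/2)**2 = 1/4)
O(j, J) = 2*j*(1/4 + J) (O(j, J) = (j + j)*(J + 1/4) = (2*j)*(1/4 + J) = 2*j*(1/4 + J))
O(M(-1), t)**2 = ((1/2)*(-1)*(1 + 4*15))**2 = ((1/2)*(-1)*(1 + 60))**2 = ((1/2)*(-1)*61)**2 = (-61/2)**2 = 3721/4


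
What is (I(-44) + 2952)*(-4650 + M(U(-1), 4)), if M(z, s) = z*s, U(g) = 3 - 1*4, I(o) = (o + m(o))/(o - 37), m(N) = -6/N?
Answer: -12243345283/891 ≈ -1.3741e+7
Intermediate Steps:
I(o) = (o - 6/o)/(-37 + o) (I(o) = (o - 6/o)/(o - 37) = (o - 6/o)/(-37 + o))
U(g) = -1 (U(g) = 3 - 4 = -1)
M(z, s) = s*z
(I(-44) + 2952)*(-4650 + M(U(-1), 4)) = ((-6 + (-44)**2)/((-44)*(-37 - 44)) + 2952)*(-4650 + 4*(-1)) = (-1/44*(-6 + 1936)/(-81) + 2952)*(-4650 - 4) = (-1/44*(-1/81)*1930 + 2952)*(-4654) = (965/1782 + 2952)*(-4654) = (5261429/1782)*(-4654) = -12243345283/891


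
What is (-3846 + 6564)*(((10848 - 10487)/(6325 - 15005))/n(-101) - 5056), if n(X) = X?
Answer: -6023758964121/438340 ≈ -1.3742e+7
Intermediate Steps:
(-3846 + 6564)*(((10848 - 10487)/(6325 - 15005))/n(-101) - 5056) = (-3846 + 6564)*(((10848 - 10487)/(6325 - 15005))/(-101) - 5056) = 2718*((361/(-8680))*(-1/101) - 5056) = 2718*((361*(-1/8680))*(-1/101) - 5056) = 2718*(-361/8680*(-1/101) - 5056) = 2718*(361/876680 - 5056) = 2718*(-4432493719/876680) = -6023758964121/438340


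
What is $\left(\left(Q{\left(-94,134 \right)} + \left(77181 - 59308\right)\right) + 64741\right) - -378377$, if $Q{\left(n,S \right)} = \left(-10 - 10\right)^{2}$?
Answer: $461391$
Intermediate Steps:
$Q{\left(n,S \right)} = 400$ ($Q{\left(n,S \right)} = \left(-20\right)^{2} = 400$)
$\left(\left(Q{\left(-94,134 \right)} + \left(77181 - 59308\right)\right) + 64741\right) - -378377 = \left(\left(400 + \left(77181 - 59308\right)\right) + 64741\right) - -378377 = \left(\left(400 + 17873\right) + 64741\right) + 378377 = \left(18273 + 64741\right) + 378377 = 83014 + 378377 = 461391$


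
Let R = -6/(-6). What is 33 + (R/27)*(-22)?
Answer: 869/27 ≈ 32.185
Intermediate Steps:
R = 1 (R = -6*(-⅙) = 1)
33 + (R/27)*(-22) = 33 + (1/27)*(-22) = 33 - 22/27 = 869/27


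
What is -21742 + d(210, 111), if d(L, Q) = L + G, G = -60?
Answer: -21592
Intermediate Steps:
d(L, Q) = -60 + L (d(L, Q) = L - 60 = -60 + L)
-21742 + d(210, 111) = -21742 + (-60 + 210) = -21742 + 150 = -21592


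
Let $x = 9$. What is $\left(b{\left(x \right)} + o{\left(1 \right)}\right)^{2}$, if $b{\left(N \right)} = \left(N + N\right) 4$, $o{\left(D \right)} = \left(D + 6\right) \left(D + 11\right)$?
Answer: $24336$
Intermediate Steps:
$o{\left(D \right)} = \left(6 + D\right) \left(11 + D\right)$
$b{\left(N \right)} = 8 N$ ($b{\left(N \right)} = 2 N 4 = 8 N$)
$\left(b{\left(x \right)} + o{\left(1 \right)}\right)^{2} = \left(8 \cdot 9 + \left(66 + 1^{2} + 17 \cdot 1\right)\right)^{2} = \left(72 + \left(66 + 1 + 17\right)\right)^{2} = \left(72 + 84\right)^{2} = 156^{2} = 24336$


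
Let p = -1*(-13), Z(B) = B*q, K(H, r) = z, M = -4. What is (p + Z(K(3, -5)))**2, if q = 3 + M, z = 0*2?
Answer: 169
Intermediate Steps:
z = 0
q = -1 (q = 3 - 4 = -1)
K(H, r) = 0
Z(B) = -B (Z(B) = B*(-1) = -B)
p = 13
(p + Z(K(3, -5)))**2 = (13 - 1*0)**2 = (13 + 0)**2 = 13**2 = 169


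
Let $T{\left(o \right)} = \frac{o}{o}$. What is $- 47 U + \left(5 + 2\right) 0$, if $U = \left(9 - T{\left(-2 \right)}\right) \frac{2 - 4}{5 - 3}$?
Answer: $376$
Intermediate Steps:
$T{\left(o \right)} = 1$
$U = -8$ ($U = \left(9 - 1\right) \frac{2 - 4}{5 - 3} = \left(9 - 1\right) \left(- \frac{2}{2}\right) = 8 \left(\left(-2\right) \frac{1}{2}\right) = 8 \left(-1\right) = -8$)
$- 47 U + \left(5 + 2\right) 0 = \left(-47\right) \left(-8\right) + \left(5 + 2\right) 0 = 376 + 7 \cdot 0 = 376 + 0 = 376$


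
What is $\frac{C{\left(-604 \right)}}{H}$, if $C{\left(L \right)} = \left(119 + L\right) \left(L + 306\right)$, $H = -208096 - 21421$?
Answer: $- \frac{144530}{229517} \approx -0.62971$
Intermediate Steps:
$H = -229517$
$C{\left(L \right)} = \left(119 + L\right) \left(306 + L\right)$
$\frac{C{\left(-604 \right)}}{H} = \frac{36414 + \left(-604\right)^{2} + 425 \left(-604\right)}{-229517} = \left(36414 + 364816 - 256700\right) \left(- \frac{1}{229517}\right) = 144530 \left(- \frac{1}{229517}\right) = - \frac{144530}{229517}$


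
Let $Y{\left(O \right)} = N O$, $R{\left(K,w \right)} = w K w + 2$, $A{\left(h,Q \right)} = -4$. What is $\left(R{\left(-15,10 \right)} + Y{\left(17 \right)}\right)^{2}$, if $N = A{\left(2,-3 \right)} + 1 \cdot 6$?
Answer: $2143296$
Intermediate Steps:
$R{\left(K,w \right)} = 2 + K w^{2}$ ($R{\left(K,w \right)} = K w w + 2 = K w^{2} + 2 = 2 + K w^{2}$)
$N = 2$ ($N = -4 + 1 \cdot 6 = -4 + 6 = 2$)
$Y{\left(O \right)} = 2 O$
$\left(R{\left(-15,10 \right)} + Y{\left(17 \right)}\right)^{2} = \left(\left(2 - 15 \cdot 10^{2}\right) + 2 \cdot 17\right)^{2} = \left(\left(2 - 1500\right) + 34\right)^{2} = \left(-1498 + 34\right)^{2} = \left(-1464\right)^{2} = 2143296$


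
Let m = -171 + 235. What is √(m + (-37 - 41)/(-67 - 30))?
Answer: √609742/97 ≈ 8.0501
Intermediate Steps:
m = 64
√(m + (-37 - 41)/(-67 - 30)) = √(64 + (-37 - 41)/(-67 - 30)) = √(64 - 78/(-97)) = √(64 - 78*(-1/97)) = √(64 + 78/97) = √(6286/97) = √609742/97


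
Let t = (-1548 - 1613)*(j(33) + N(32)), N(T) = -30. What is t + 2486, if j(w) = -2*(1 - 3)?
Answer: 84672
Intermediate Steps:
j(w) = 4 (j(w) = -2*(-2) = 4)
t = 82186 (t = (-1548 - 1613)*(4 - 30) = -3161*(-26) = 82186)
t + 2486 = 82186 + 2486 = 84672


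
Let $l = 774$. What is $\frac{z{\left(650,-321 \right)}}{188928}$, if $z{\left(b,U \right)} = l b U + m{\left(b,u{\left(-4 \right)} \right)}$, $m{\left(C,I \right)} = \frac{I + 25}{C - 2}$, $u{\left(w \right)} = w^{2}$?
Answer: $- \frac{104648824759}{122425344} \approx -854.8$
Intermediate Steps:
$m{\left(C,I \right)} = \frac{25 + I}{-2 + C}$
$z{\left(b,U \right)} = \frac{41}{-2 + b} + 774 U b$ ($z{\left(b,U \right)} = 774 b U + \frac{25 + \left(-4\right)^{2}}{-2 + b} = 774 U b + \frac{25 + 16}{-2 + b} = 774 U b + \frac{1}{-2 + b} 41 = 774 U b + \frac{41}{-2 + b} = \frac{41}{-2 + b} + 774 U b$)
$\frac{z{\left(650,-321 \right)}}{188928} = \frac{\frac{1}{-2 + 650} \left(41 + 774 \left(-321\right) 650 \left(-2 + 650\right)\right)}{188928} = \frac{41 + 774 \left(-321\right) 650 \cdot 648}{648} \cdot \frac{1}{188928} = \frac{41 - 104648824800}{648} \cdot \frac{1}{188928} = \frac{1}{648} \left(-104648824759\right) \frac{1}{188928} = \left(- \frac{104648824759}{648}\right) \frac{1}{188928} = - \frac{104648824759}{122425344}$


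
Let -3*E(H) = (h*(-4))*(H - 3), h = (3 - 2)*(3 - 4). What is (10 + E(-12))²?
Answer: 900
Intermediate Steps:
h = -1 (h = 1*(-1) = -1)
E(H) = 4 - 4*H/3 (E(H) = -(-1*(-4))*(H - 3)/3 = -4*(-3 + H)/3 = -(-12 + 4*H)/3 = 4 - 4*H/3)
(10 + E(-12))² = (10 + (4 - 4/3*(-12)))² = (10 + (4 + 16))² = (10 + 20)² = 30² = 900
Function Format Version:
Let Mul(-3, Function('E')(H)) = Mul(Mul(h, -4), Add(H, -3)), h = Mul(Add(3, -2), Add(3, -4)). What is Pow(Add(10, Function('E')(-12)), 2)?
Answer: 900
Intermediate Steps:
h = -1 (h = Mul(1, -1) = -1)
Function('E')(H) = Add(4, Mul(Rational(-4, 3), H)) (Function('E')(H) = Mul(Rational(-1, 3), Mul(Mul(-1, -4), Add(H, -3))) = Mul(Rational(-1, 3), Mul(4, Add(-3, H))) = Mul(Rational(-1, 3), Add(-12, Mul(4, H))) = Add(4, Mul(Rational(-4, 3), H)))
Pow(Add(10, Function('E')(-12)), 2) = Pow(Add(10, Add(4, Mul(Rational(-4, 3), -12))), 2) = Pow(Add(10, Add(4, 16)), 2) = Pow(Add(10, 20), 2) = Pow(30, 2) = 900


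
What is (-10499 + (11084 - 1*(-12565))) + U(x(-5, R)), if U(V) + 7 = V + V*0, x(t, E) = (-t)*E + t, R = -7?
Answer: 13103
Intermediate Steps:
x(t, E) = t - E*t (x(t, E) = -E*t + t = t - E*t)
U(V) = -7 + V (U(V) = -7 + (V + V*0) = -7 + (V + 0) = -7 + V)
(-10499 + (11084 - 1*(-12565))) + U(x(-5, R)) = (-10499 + (11084 - 1*(-12565))) + (-7 - 5*(1 - 1*(-7))) = (-10499 + (11084 + 12565)) + (-7 - 5*(1 + 7)) = (-10499 + 23649) + (-7 - 5*8) = 13150 + (-7 - 40) = 13150 - 47 = 13103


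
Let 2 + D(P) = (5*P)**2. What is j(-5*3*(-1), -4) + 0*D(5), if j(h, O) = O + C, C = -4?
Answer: -8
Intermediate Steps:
j(h, O) = -4 + O (j(h, O) = O - 4 = -4 + O)
D(P) = -2 + 25*P**2 (D(P) = -2 + (5*P)**2 = -2 + 25*P**2)
j(-5*3*(-1), -4) + 0*D(5) = (-4 - 4) + 0*(-2 + 25*5**2) = -8 + 0*(-2 + 25*25) = -8 + 0*(-2 + 625) = -8 + 0*623 = -8 + 0 = -8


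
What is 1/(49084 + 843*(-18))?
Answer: 1/33910 ≈ 2.9490e-5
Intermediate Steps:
1/(49084 + 843*(-18)) = 1/(49084 - 15174) = 1/33910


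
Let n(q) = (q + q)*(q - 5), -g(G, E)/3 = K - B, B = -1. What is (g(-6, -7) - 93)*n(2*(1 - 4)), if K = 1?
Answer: -13068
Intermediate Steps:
g(G, E) = -6 (g(G, E) = -3*(1 - 1*(-1)) = -3*(1 + 1) = -3*2 = -6)
n(q) = 2*q*(-5 + q) (n(q) = (2*q)*(-5 + q) = 2*q*(-5 + q))
(g(-6, -7) - 93)*n(2*(1 - 4)) = (-6 - 93)*(2*(2*(1 - 4))*(-5 + 2*(1 - 4))) = -198*2*(-3)*(-5 + 2*(-3)) = -198*(-6)*(-5 - 6) = -198*(-6)*(-11) = -99*132 = -13068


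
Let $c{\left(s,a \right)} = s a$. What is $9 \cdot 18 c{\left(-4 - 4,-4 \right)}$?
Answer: $5184$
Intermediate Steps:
$c{\left(s,a \right)} = a s$
$9 \cdot 18 c{\left(-4 - 4,-4 \right)} = 9 \cdot 18 \left(- 4 \left(-4 - 4\right)\right) = 162 \left(\left(-4\right) \left(-8\right)\right) = 162 \cdot 32 = 5184$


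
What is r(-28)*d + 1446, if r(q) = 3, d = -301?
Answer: 543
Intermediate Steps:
r(-28)*d + 1446 = 3*(-301) + 1446 = -903 + 1446 = 543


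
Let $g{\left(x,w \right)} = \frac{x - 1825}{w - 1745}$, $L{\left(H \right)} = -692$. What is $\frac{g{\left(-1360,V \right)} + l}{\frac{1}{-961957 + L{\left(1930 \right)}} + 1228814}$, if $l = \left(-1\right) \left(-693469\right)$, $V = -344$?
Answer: $\frac{1394551029103974}{2471112711147365} \approx 0.56434$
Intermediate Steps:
$l = 693469$
$g{\left(x,w \right)} = \frac{-1825 + x}{-1745 + w}$
$\frac{g{\left(-1360,V \right)} + l}{\frac{1}{-961957 + L{\left(1930 \right)}} + 1228814} = \frac{\frac{-1825 - 1360}{-1745 - 344} + 693469}{\frac{1}{-961957 - 692} + 1228814} = \frac{\frac{1}{-2089} \left(-3185\right) + 693469}{\frac{1}{-962649} + 1228814} = \frac{\left(- \frac{1}{2089}\right) \left(-3185\right) + 693469}{- \frac{1}{962649} + 1228814} = \frac{\frac{3185}{2089} + 693469}{\frac{1182916568285}{962649}} = \frac{1448659926}{2089} \cdot \frac{962649}{1182916568285} = \frac{1394551029103974}{2471112711147365}$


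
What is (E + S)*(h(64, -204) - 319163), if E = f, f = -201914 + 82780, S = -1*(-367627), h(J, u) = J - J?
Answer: -79309771359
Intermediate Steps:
h(J, u) = 0
S = 367627
f = -119134
E = -119134
(E + S)*(h(64, -204) - 319163) = (-119134 + 367627)*(0 - 319163) = 248493*(-319163) = -79309771359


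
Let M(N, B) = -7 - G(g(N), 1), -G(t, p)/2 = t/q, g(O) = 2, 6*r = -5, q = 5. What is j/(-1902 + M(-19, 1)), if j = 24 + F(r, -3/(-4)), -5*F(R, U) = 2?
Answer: -118/9541 ≈ -0.012368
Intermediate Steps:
r = -⅚ (r = (⅙)*(-5) = -⅚ ≈ -0.83333)
F(R, U) = -⅖ (F(R, U) = -⅕*2 = -⅖)
G(t, p) = -2*t/5
M(N, B) = -31/5 (M(N, B) = -7 - (-2)*2/5 = -7 - 1*(-⅘) = -7 + ⅘ = -31/5)
j = 118/5 (j = 24 - ⅖ = 118/5 ≈ 23.600)
j/(-1902 + M(-19, 1)) = 118/(5*(-1902 - 31/5)) = 118/(5*(-9541/5)) = (118/5)*(-5/9541) = -118/9541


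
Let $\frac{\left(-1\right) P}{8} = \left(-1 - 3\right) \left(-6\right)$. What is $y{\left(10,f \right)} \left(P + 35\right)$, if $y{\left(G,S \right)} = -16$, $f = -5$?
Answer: $2512$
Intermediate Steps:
$P = -192$ ($P = - 8 \left(-1 - 3\right) \left(-6\right) = - 8 \left(\left(-4\right) \left(-6\right)\right) = \left(-8\right) 24 = -192$)
$y{\left(10,f \right)} \left(P + 35\right) = - 16 \left(-192 + 35\right) = \left(-16\right) \left(-157\right) = 2512$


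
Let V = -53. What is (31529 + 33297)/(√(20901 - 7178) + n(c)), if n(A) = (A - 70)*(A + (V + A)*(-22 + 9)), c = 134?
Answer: -3812806016/3459308133 - 64826*√13723/3459308133 ≈ -1.1044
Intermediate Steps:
n(A) = (-70 + A)*(689 - 12*A) (n(A) = (A - 70)*(A + (-53 + A)*(-22 + 9)) = (-70 + A)*(A + (-53 + A)*(-13)) = (-70 + A)*(A + (689 - 13*A)) = (-70 + A)*(689 - 12*A))
(31529 + 33297)/(√(20901 - 7178) + n(c)) = (31529 + 33297)/(√(20901 - 7178) + (-48230 - 12*134² + 1529*134)) = 64826/(√13723 + (-48230 - 12*17956 + 204886)) = 64826/(√13723 + (-48230 - 215472 + 204886)) = 64826/(√13723 - 58816) = 64826/(-58816 + √13723)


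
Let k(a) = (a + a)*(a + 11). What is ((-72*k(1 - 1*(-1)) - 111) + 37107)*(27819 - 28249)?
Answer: -14298360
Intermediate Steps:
k(a) = 2*a*(11 + a) (k(a) = (2*a)*(11 + a) = 2*a*(11 + a))
((-72*k(1 - 1*(-1)) - 111) + 37107)*(27819 - 28249) = ((-144*(1 - 1*(-1))*(11 + (1 - 1*(-1))) - 111) + 37107)*(27819 - 28249) = ((-144*(1 + 1)*(11 + (1 + 1)) - 111) + 37107)*(-430) = ((-144*2*(11 + 2) - 111) + 37107)*(-430) = ((-144*2*13 - 111) + 37107)*(-430) = ((-72*52 - 111) + 37107)*(-430) = ((-3744 - 111) + 37107)*(-430) = (-3855 + 37107)*(-430) = 33252*(-430) = -14298360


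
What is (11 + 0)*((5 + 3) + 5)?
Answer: 143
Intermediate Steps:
(11 + 0)*((5 + 3) + 5) = 11*(8 + 5) = 11*13 = 143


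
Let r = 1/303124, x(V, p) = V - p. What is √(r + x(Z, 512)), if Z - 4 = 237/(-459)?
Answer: I*√30382668623600063/7729662 ≈ 22.55*I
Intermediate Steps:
Z = 533/153 (Z = 4 + 237/(-459) = 4 + 237*(-1/459) = 4 - 79/153 = 533/153 ≈ 3.4837)
r = 1/303124 ≈ 3.2990e-6
√(r + x(Z, 512)) = √(1/303124 + (533/153 - 1*512)) = √(1/303124 + (533/153 - 512)) = √(1/303124 - 77803/153) = √(-23583956419/46377972) = I*√30382668623600063/7729662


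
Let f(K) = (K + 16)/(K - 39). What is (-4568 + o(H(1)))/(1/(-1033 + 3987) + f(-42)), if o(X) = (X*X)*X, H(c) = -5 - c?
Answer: -1144686816/76885 ≈ -14888.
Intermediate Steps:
o(X) = X**3 (o(X) = X**2*X = X**3)
f(K) = (16 + K)/(-39 + K)
(-4568 + o(H(1)))/(1/(-1033 + 3987) + f(-42)) = (-4568 + (-5 - 1*1)**3)/(1/(-1033 + 3987) + (16 - 42)/(-39 - 42)) = (-4568 + (-5 - 1)**3)/(1/2954 - 26/(-81)) = (-4568 + (-6)**3)/(1/2954 - 1/81*(-26)) = (-4568 - 216)/(1/2954 + 26/81) = -4784/76885/239274 = -4784*239274/76885 = -1144686816/76885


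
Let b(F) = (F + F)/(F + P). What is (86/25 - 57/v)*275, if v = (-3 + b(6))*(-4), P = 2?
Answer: -3333/2 ≈ -1666.5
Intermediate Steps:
b(F) = 2*F/(2 + F) (b(F) = (F + F)/(F + 2) = (2*F)/(2 + F) = 2*F/(2 + F))
v = 6 (v = (-3 + 2*6/(2 + 6))*(-4) = (-3 + 2*6/8)*(-4) = (-3 + 2*6*(1/8))*(-4) = (-3 + 3/2)*(-4) = -3/2*(-4) = 6)
(86/25 - 57/v)*275 = (86/25 - 57/6)*275 = (86*(1/25) - 57*1/6)*275 = (86/25 - 19/2)*275 = -303/50*275 = -3333/2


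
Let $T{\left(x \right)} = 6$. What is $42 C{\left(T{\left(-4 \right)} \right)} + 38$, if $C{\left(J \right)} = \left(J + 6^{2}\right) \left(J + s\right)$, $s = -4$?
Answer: $3566$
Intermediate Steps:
$C{\left(J \right)} = \left(-4 + J\right) \left(36 + J\right)$ ($C{\left(J \right)} = \left(J + 6^{2}\right) \left(J - 4\right) = \left(J + 36\right) \left(-4 + J\right) = \left(36 + J\right) \left(-4 + J\right) = \left(-4 + J\right) \left(36 + J\right)$)
$42 C{\left(T{\left(-4 \right)} \right)} + 38 = 42 \left(-144 + 6^{2} + 32 \cdot 6\right) + 38 = 42 \left(-144 + 36 + 192\right) + 38 = 42 \cdot 84 + 38 = 3528 + 38 = 3566$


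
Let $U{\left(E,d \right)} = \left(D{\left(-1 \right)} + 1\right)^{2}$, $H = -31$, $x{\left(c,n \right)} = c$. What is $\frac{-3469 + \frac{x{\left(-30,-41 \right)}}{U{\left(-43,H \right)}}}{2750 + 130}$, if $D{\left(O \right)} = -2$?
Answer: $- \frac{3499}{2880} \approx -1.2149$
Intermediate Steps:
$U{\left(E,d \right)} = 1$ ($U{\left(E,d \right)} = \left(-2 + 1\right)^{2} = \left(-1\right)^{2} = 1$)
$\frac{-3469 + \frac{x{\left(-30,-41 \right)}}{U{\left(-43,H \right)}}}{2750 + 130} = \frac{-3469 - \frac{30}{1}}{2750 + 130} = \frac{-3469 - 30}{2880} = \left(-3469 - 30\right) \frac{1}{2880} = \left(-3499\right) \frac{1}{2880} = - \frac{3499}{2880}$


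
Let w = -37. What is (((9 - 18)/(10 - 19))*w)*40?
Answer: -1480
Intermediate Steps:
(((9 - 18)/(10 - 19))*w)*40 = (((9 - 18)/(10 - 19))*(-37))*40 = (-9/(-9)*(-37))*40 = (-9*(-⅑)*(-37))*40 = (1*(-37))*40 = -37*40 = -1480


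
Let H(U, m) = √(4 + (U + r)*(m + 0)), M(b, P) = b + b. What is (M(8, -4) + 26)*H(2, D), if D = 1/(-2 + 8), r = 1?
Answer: 63*√2 ≈ 89.095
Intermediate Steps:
M(b, P) = 2*b
D = ⅙ (D = 1/6 = ⅙ ≈ 0.16667)
H(U, m) = √(4 + m*(1 + U)) (H(U, m) = √(4 + (U + 1)*(m + 0)) = √(4 + (1 + U)*m) = √(4 + m*(1 + U)))
(M(8, -4) + 26)*H(2, D) = (2*8 + 26)*√(4 + ⅙ + 2*(⅙)) = (16 + 26)*√(4 + ⅙ + ⅓) = 42*√(9/2) = 42*(3*√2/2) = 63*√2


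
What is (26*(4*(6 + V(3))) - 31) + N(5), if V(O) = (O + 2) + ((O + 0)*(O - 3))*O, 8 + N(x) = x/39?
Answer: 43100/39 ≈ 1105.1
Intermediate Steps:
N(x) = -8 + x/39
V(O) = 2 + O + O²*(-3 + O) (V(O) = (2 + O) + (O*(-3 + O))*O = (2 + O) + O²*(-3 + O) = 2 + O + O²*(-3 + O))
(26*(4*(6 + V(3))) - 31) + N(5) = (26*(4*(6 + (2 + 3 + 3³ - 3*3²))) - 31) + (-8 + (1/39)*5) = (26*(4*(6 + (2 + 3 + 27 - 3*9))) - 31) + (-8 + 5/39) = (26*(4*(6 + (2 + 3 + 27 - 27))) - 31) - 307/39 = (26*(4*(6 + 5)) - 31) - 307/39 = (26*(4*11) - 31) - 307/39 = (26*44 - 31) - 307/39 = (1144 - 31) - 307/39 = 1113 - 307/39 = 43100/39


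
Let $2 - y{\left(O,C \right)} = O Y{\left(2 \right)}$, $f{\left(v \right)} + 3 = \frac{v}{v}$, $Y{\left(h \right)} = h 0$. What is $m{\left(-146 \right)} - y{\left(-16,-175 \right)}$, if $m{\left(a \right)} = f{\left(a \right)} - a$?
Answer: $142$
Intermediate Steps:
$Y{\left(h \right)} = 0$
$f{\left(v \right)} = -2$ ($f{\left(v \right)} = -3 + \frac{v}{v} = -3 + 1 = -2$)
$y{\left(O,C \right)} = 2$ ($y{\left(O,C \right)} = 2 - O 0 = 2 - 0 = 2 + 0 = 2$)
$m{\left(a \right)} = -2 - a$
$m{\left(-146 \right)} - y{\left(-16,-175 \right)} = \left(-2 - -146\right) - 2 = \left(-2 + 146\right) - 2 = 144 - 2 = 142$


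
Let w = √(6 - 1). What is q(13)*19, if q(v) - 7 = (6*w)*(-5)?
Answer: 133 - 570*√5 ≈ -1141.6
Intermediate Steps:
w = √5 ≈ 2.2361
q(v) = 7 - 30*√5 (q(v) = 7 + (6*√5)*(-5) = 7 - 30*√5)
q(13)*19 = (7 - 30*√5)*19 = 133 - 570*√5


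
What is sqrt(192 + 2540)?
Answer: 2*sqrt(683) ≈ 52.269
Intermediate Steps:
sqrt(192 + 2540) = sqrt(2732) = 2*sqrt(683)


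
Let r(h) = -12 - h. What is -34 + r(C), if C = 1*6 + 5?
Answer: -57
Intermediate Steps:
C = 11 (C = 6 + 5 = 11)
-34 + r(C) = -34 + (-12 - 1*11) = -34 + (-12 - 11) = -34 - 23 = -57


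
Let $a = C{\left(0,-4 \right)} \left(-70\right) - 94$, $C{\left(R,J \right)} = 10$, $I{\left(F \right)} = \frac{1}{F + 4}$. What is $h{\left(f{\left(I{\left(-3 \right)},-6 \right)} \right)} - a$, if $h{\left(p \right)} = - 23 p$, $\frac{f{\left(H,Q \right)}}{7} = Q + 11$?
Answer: $-11$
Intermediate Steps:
$I{\left(F \right)} = \frac{1}{4 + F}$
$f{\left(H,Q \right)} = 77 + 7 Q$ ($f{\left(H,Q \right)} = 7 \left(Q + 11\right) = 7 \left(11 + Q\right) = 77 + 7 Q$)
$a = -794$ ($a = 10 \left(-70\right) - 94 = -700 - 94 = -794$)
$h{\left(f{\left(I{\left(-3 \right)},-6 \right)} \right)} - a = - 23 \left(77 + 7 \left(-6\right)\right) - -794 = - 23 \left(77 - 42\right) + 794 = \left(-23\right) 35 + 794 = -805 + 794 = -11$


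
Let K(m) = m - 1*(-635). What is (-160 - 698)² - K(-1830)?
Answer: 737359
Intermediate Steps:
K(m) = 635 + m (K(m) = m + 635 = 635 + m)
(-160 - 698)² - K(-1830) = (-160 - 698)² - (635 - 1830) = (-858)² - 1*(-1195) = 736164 + 1195 = 737359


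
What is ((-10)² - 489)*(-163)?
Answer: 63407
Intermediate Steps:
((-10)² - 489)*(-163) = (100 - 489)*(-163) = -389*(-163) = 63407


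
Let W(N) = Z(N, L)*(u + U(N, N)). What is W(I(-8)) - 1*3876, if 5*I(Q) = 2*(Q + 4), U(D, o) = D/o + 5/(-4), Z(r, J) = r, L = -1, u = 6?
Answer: -19426/5 ≈ -3885.2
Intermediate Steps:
U(D, o) = -5/4 + D/o (U(D, o) = D/o + 5*(-¼) = D/o - 5/4 = -5/4 + D/o)
I(Q) = 8/5 + 2*Q/5 (I(Q) = (2*(Q + 4))/5 = (2*(4 + Q))/5 = (8 + 2*Q)/5 = 8/5 + 2*Q/5)
W(N) = 23*N/4 (W(N) = N*(6 + (-5/4 + N/N)) = N*(6 + (-5/4 + 1)) = N*(6 - ¼) = N*(23/4) = 23*N/4)
W(I(-8)) - 1*3876 = 23*(8/5 + (⅖)*(-8))/4 - 1*3876 = 23*(8/5 - 16/5)/4 - 3876 = (23/4)*(-8/5) - 3876 = -46/5 - 3876 = -19426/5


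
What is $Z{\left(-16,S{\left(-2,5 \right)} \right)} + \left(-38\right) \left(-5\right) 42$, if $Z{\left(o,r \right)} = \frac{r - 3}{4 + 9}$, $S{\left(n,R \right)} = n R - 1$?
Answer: $\frac{103726}{13} \approx 7978.9$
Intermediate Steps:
$S{\left(n,R \right)} = -1 + R n$ ($S{\left(n,R \right)} = R n - 1 = -1 + R n$)
$Z{\left(o,r \right)} = - \frac{3}{13} + \frac{r}{13}$ ($Z{\left(o,r \right)} = \frac{-3 + r}{13} = \left(-3 + r\right) \frac{1}{13} = - \frac{3}{13} + \frac{r}{13}$)
$Z{\left(-16,S{\left(-2,5 \right)} \right)} + \left(-38\right) \left(-5\right) 42 = \left(- \frac{3}{13} + \frac{-1 + 5 \left(-2\right)}{13}\right) + \left(-38\right) \left(-5\right) 42 = \left(- \frac{3}{13} + \frac{-1 - 10}{13}\right) + 190 \cdot 42 = \left(- \frac{3}{13} + \frac{1}{13} \left(-11\right)\right) + 7980 = \left(- \frac{3}{13} - \frac{11}{13}\right) + 7980 = - \frac{14}{13} + 7980 = \frac{103726}{13}$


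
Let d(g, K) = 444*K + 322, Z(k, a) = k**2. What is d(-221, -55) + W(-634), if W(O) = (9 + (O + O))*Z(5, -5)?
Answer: -55573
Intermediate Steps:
W(O) = 225 + 50*O (W(O) = (9 + (O + O))*5**2 = (9 + 2*O)*25 = 225 + 50*O)
d(g, K) = 322 + 444*K
d(-221, -55) + W(-634) = (322 + 444*(-55)) + (225 + 50*(-634)) = (322 - 24420) + (225 - 31700) = -24098 - 31475 = -55573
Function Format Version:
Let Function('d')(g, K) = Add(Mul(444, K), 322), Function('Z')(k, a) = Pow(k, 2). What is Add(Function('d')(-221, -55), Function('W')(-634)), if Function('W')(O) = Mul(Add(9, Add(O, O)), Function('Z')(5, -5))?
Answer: -55573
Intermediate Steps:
Function('W')(O) = Add(225, Mul(50, O)) (Function('W')(O) = Mul(Add(9, Add(O, O)), Pow(5, 2)) = Mul(Add(9, Mul(2, O)), 25) = Add(225, Mul(50, O)))
Function('d')(g, K) = Add(322, Mul(444, K))
Add(Function('d')(-221, -55), Function('W')(-634)) = Add(Add(322, Mul(444, -55)), Add(225, Mul(50, -634))) = Add(Add(322, -24420), Add(225, -31700)) = Add(-24098, -31475) = -55573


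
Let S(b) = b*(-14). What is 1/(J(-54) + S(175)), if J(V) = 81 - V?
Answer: -1/2315 ≈ -0.00043197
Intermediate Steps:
S(b) = -14*b
1/(J(-54) + S(175)) = 1/((81 - 1*(-54)) - 14*175) = 1/((81 + 54) - 2450) = 1/(135 - 2450) = 1/(-2315) = -1/2315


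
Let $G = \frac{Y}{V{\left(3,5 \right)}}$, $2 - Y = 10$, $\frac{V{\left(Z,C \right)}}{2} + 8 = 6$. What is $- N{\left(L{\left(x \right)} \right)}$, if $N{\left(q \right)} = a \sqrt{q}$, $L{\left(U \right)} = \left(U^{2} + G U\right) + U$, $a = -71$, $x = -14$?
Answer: $71 \sqrt{154} \approx 881.09$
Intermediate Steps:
$V{\left(Z,C \right)} = -4$ ($V{\left(Z,C \right)} = -16 + 2 \cdot 6 = -16 + 12 = -4$)
$Y = -8$ ($Y = 2 - 10 = -8$)
$G = 2$ ($G = - \frac{8}{-4} = \left(-8\right) \left(- \frac{1}{4}\right) = 2$)
$L{\left(U \right)} = U^{2} + 3 U$ ($L{\left(U \right)} = \left(U^{2} + 2 U\right) + U = U^{2} + 3 U$)
$N{\left(q \right)} = - 71 \sqrt{q}$
$- N{\left(L{\left(x \right)} \right)} = - \left(-71\right) \sqrt{- 14 \left(3 - 14\right)} = - \left(-71\right) \sqrt{\left(-14\right) \left(-11\right)} = - \left(-71\right) \sqrt{154} = 71 \sqrt{154}$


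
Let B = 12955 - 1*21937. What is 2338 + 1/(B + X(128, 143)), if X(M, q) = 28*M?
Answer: 12620523/5398 ≈ 2338.0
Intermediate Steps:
B = -8982 (B = 12955 - 21937 = -8982)
2338 + 1/(B + X(128, 143)) = 2338 + 1/(-8982 + 28*128) = 2338 + 1/(-8982 + 3584) = 2338 + 1/(-5398) = 2338 - 1/5398 = 12620523/5398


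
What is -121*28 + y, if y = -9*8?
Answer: -3460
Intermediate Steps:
y = -72
-121*28 + y = -121*28 - 72 = -3388 - 72 = -3460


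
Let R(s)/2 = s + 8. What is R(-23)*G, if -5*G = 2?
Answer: 12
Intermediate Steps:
G = -⅖ (G = -⅕*2 = -⅖ ≈ -0.40000)
R(s) = 16 + 2*s (R(s) = 2*(s + 8) = 2*(8 + s) = 16 + 2*s)
R(-23)*G = (16 + 2*(-23))*(-⅖) = (16 - 46)*(-⅖) = -30*(-⅖) = 12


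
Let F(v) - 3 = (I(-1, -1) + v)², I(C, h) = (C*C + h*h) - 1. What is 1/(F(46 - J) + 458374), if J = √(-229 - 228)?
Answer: I/(94*√457 + 460129*I) ≈ 2.1733e-6 + 9.4911e-9*I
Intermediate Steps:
J = I*√457 (J = √(-457) = I*√457 ≈ 21.378*I)
I(C, h) = -1 + C² + h² (I(C, h) = (C² + h²) - 1 = -1 + C² + h²)
F(v) = 3 + (1 + v)² (F(v) = 3 + ((-1 + (-1)² + (-1)²) + v)² = 3 + ((-1 + 1 + 1) + v)² = 3 + (1 + v)²)
1/(F(46 - J) + 458374) = 1/((3 + (1 + (46 - I*√457))²) + 458374) = 1/((3 + (47 - I*√457)²) + 458374) = 1/(458377 + (47 - I*√457)²)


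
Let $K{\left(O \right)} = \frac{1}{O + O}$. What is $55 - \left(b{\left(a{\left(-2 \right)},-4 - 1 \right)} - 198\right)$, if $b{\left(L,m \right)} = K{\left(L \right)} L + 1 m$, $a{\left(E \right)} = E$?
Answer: $\frac{515}{2} \approx 257.5$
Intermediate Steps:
$K{\left(O \right)} = \frac{1}{2 O}$
$b{\left(L,m \right)} = \frac{1}{2} + m$ ($b{\left(L,m \right)} = \frac{1}{2 L} L + 1 m = \frac{1}{2} + m$)
$55 - \left(b{\left(a{\left(-2 \right)},-4 - 1 \right)} - 198\right) = 55 - \left(\left(\frac{1}{2} - 5\right) - 198\right) = 55 - \left(- \frac{9}{2} - 198\right) = 55 - - \frac{405}{2} = 55 + \frac{405}{2} = \frac{515}{2}$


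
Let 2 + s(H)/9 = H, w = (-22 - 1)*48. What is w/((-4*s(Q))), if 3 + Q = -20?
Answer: -92/75 ≈ -1.2267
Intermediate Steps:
Q = -23 (Q = -3 - 20 = -23)
w = -1104 (w = -23*48 = -1104)
s(H) = -18 + 9*H
w/((-4*s(Q))) = -1104*(-1/(4*(-18 + 9*(-23)))) = -1104*(-1/(4*(-18 - 207))) = -1104/((-4*(-225))) = -1104/900 = -1104*1/900 = -92/75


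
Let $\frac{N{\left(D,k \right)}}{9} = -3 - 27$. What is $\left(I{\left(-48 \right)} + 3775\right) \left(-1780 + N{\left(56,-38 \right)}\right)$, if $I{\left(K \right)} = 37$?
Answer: $-7814600$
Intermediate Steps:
$N{\left(D,k \right)} = -270$ ($N{\left(D,k \right)} = 9 \left(-3 - 27\right) = 9 \left(-30\right) = -270$)
$\left(I{\left(-48 \right)} + 3775\right) \left(-1780 + N{\left(56,-38 \right)}\right) = \left(37 + 3775\right) \left(-1780 - 270\right) = 3812 \left(-2050\right) = -7814600$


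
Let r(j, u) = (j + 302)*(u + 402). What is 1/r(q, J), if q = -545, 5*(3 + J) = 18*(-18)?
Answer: -5/406053 ≈ -1.2314e-5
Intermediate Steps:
J = -339/5 (J = -3 + (18*(-18))/5 = -3 + (⅕)*(-324) = -3 - 324/5 = -339/5 ≈ -67.800)
r(j, u) = (302 + j)*(402 + u)
1/r(q, J) = 1/(121404 + 302*(-339/5) + 402*(-545) - 545*(-339/5)) = 1/(121404 - 102378/5 - 219090 + 36951) = 1/(-406053/5) = -5/406053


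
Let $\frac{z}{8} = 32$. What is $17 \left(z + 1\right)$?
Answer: $4369$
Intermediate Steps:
$z = 256$ ($z = 8 \cdot 32 = 256$)
$17 \left(z + 1\right) = 17 \left(256 + 1\right) = 17 \cdot 257 = 4369$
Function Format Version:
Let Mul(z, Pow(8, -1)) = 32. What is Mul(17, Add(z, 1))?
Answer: 4369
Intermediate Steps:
z = 256 (z = Mul(8, 32) = 256)
Mul(17, Add(z, 1)) = Mul(17, Add(256, 1)) = Mul(17, 257) = 4369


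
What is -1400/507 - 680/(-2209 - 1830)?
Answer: -5309840/2047773 ≈ -2.5930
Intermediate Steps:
-1400/507 - 680/(-2209 - 1830) = -1400*1/507 - 680/(-4039) = -1400/507 - 680*(-1/4039) = -1400/507 + 680/4039 = -5309840/2047773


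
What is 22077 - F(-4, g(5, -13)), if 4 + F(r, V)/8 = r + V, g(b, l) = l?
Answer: 22245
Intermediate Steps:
F(r, V) = -32 + 8*V + 8*r (F(r, V) = -32 + 8*(r + V) = -32 + 8*(V + r) = -32 + (8*V + 8*r) = -32 + 8*V + 8*r)
22077 - F(-4, g(5, -13)) = 22077 - (-32 + 8*(-13) + 8*(-4)) = 22077 - (-32 - 104 - 32) = 22077 - 1*(-168) = 22077 + 168 = 22245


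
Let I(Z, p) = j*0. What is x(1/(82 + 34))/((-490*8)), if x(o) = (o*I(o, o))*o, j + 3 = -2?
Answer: 0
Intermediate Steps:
j = -5 (j = -3 - 2 = -5)
I(Z, p) = 0 (I(Z, p) = -5*0 = 0)
x(o) = 0 (x(o) = (o*0)*o = 0*o = 0)
x(1/(82 + 34))/((-490*8)) = 0/((-490*8)) = 0/(-3920) = 0*(-1/3920) = 0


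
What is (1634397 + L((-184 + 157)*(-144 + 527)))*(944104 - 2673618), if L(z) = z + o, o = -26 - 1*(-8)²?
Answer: -2808671932524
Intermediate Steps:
o = -90 (o = -26 - 1*64 = -26 - 64 = -90)
L(z) = -90 + z (L(z) = z - 90 = -90 + z)
(1634397 + L((-184 + 157)*(-144 + 527)))*(944104 - 2673618) = (1634397 + (-90 + (-184 + 157)*(-144 + 527)))*(944104 - 2673618) = (1634397 + (-90 - 27*383))*(-1729514) = (1634397 + (-90 - 10341))*(-1729514) = (1634397 - 10431)*(-1729514) = 1623966*(-1729514) = -2808671932524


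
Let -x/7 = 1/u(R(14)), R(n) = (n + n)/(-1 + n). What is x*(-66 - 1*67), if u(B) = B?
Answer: 1729/4 ≈ 432.25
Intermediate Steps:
R(n) = 2*n/(-1 + n) (R(n) = (2*n)/(-1 + n) = 2*n/(-1 + n))
x = -13/4 (x = -7/(2*14/(-1 + 14)) = -7/(2*14/13) = -7/(2*14*(1/13)) = -7/28/13 = -7*13/28 = -13/4 ≈ -3.2500)
x*(-66 - 1*67) = -13*(-66 - 1*67)/4 = -13*(-66 - 67)/4 = -13/4*(-133) = 1729/4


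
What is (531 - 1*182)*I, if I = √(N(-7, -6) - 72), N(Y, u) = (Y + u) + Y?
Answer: 698*I*√23 ≈ 3347.5*I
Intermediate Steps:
N(Y, u) = u + 2*Y
I = 2*I*√23 (I = √((-6 + 2*(-7)) - 72) = √((-6 - 14) - 72) = √(-20 - 72) = √(-92) = 2*I*√23 ≈ 9.5917*I)
(531 - 1*182)*I = (531 - 1*182)*(2*I*√23) = (531 - 182)*(2*I*√23) = 349*(2*I*√23) = 698*I*√23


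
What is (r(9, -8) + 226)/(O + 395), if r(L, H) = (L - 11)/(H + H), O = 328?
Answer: 603/1928 ≈ 0.31276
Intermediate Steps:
r(L, H) = (-11 + L)/(2*H) (r(L, H) = (-11 + L)/((2*H)) = (-11 + L)*(1/(2*H)) = (-11 + L)/(2*H))
(r(9, -8) + 226)/(O + 395) = ((½)*(-11 + 9)/(-8) + 226)/(328 + 395) = ((½)*(-⅛)*(-2) + 226)/723 = (⅛ + 226)*(1/723) = (1809/8)*(1/723) = 603/1928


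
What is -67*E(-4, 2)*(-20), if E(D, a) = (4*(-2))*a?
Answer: -21440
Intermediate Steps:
E(D, a) = -8*a
-67*E(-4, 2)*(-20) = -(-536)*2*(-20) = -67*(-16)*(-20) = 1072*(-20) = -21440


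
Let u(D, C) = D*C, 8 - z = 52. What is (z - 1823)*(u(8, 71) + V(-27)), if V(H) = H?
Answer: -1010047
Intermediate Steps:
z = -44 (z = 8 - 1*52 = 8 - 52 = -44)
u(D, C) = C*D
(z - 1823)*(u(8, 71) + V(-27)) = (-44 - 1823)*(71*8 - 27) = -1867*(568 - 27) = -1867*541 = -1010047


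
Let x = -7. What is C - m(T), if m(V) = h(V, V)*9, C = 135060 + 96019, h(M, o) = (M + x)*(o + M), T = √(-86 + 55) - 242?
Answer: -853007 + 8838*I*√31 ≈ -8.5301e+5 + 49208.0*I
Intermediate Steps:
T = -242 + I*√31 (T = √(-31) - 242 = I*√31 - 242 = -242 + I*√31 ≈ -242.0 + 5.5678*I)
h(M, o) = (-7 + M)*(M + o) (h(M, o) = (M - 7)*(o + M) = (-7 + M)*(M + o))
C = 231079
m(V) = -126*V + 18*V² (m(V) = (V² - 7*V - 7*V + V*V)*9 = (V² - 7*V - 7*V + V²)*9 = (-14*V + 2*V²)*9 = -126*V + 18*V²)
C - m(T) = 231079 - 18*(-242 + I*√31)*(-7 + (-242 + I*√31)) = 231079 - 18*(-242 + I*√31)*(-249 + I*√31) = 231079 - 18*(-249 + I*√31)*(-242 + I*√31)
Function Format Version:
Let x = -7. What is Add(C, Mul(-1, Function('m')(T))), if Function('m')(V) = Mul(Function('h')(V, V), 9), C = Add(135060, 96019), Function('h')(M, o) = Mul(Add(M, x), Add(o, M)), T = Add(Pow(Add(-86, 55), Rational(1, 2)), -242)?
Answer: Add(-853007, Mul(8838, I, Pow(31, Rational(1, 2)))) ≈ Add(-8.5301e+5, Mul(49208., I))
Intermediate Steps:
T = Add(-242, Mul(I, Pow(31, Rational(1, 2)))) (T = Add(Pow(-31, Rational(1, 2)), -242) = Add(Mul(I, Pow(31, Rational(1, 2))), -242) = Add(-242, Mul(I, Pow(31, Rational(1, 2)))) ≈ Add(-242.00, Mul(5.5678, I)))
Function('h')(M, o) = Mul(Add(-7, M), Add(M, o)) (Function('h')(M, o) = Mul(Add(M, -7), Add(o, M)) = Mul(Add(-7, M), Add(M, o)))
C = 231079
Function('m')(V) = Add(Mul(-126, V), Mul(18, Pow(V, 2))) (Function('m')(V) = Mul(Add(Pow(V, 2), Mul(-7, V), Mul(-7, V), Mul(V, V)), 9) = Mul(Add(Pow(V, 2), Mul(-7, V), Mul(-7, V), Pow(V, 2)), 9) = Mul(Add(Mul(-14, V), Mul(2, Pow(V, 2))), 9) = Add(Mul(-126, V), Mul(18, Pow(V, 2))))
Add(C, Mul(-1, Function('m')(T))) = Add(231079, Mul(-1, Mul(18, Add(-242, Mul(I, Pow(31, Rational(1, 2)))), Add(-7, Add(-242, Mul(I, Pow(31, Rational(1, 2)))))))) = Add(231079, Mul(-1, Mul(18, Add(-242, Mul(I, Pow(31, Rational(1, 2)))), Add(-249, Mul(I, Pow(31, Rational(1, 2))))))) = Add(231079, Mul(-1, Mul(18, Add(-249, Mul(I, Pow(31, Rational(1, 2)))), Add(-242, Mul(I, Pow(31, Rational(1, 2))))))) = Add(231079, Mul(-18, Add(-249, Mul(I, Pow(31, Rational(1, 2)))), Add(-242, Mul(I, Pow(31, Rational(1, 2))))))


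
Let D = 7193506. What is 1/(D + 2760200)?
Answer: 1/9953706 ≈ 1.0047e-7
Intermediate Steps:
1/(D + 2760200) = 1/(7193506 + 2760200) = 1/9953706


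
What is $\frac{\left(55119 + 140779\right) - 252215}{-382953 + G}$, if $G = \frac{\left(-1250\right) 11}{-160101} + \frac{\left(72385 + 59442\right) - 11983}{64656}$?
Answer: $\frac{16193468798532}{110114282551159} \approx 0.14706$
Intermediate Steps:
$G = \frac{557671229}{287541396}$ ($G = \left(-13750\right) \left(- \frac{1}{160101}\right) + \left(131827 - 11983\right) \frac{1}{64656} = \frac{13750}{160101} + 119844 \cdot \frac{1}{64656} = \frac{13750}{160101} + \frac{3329}{1796} = \frac{557671229}{287541396} \approx 1.9394$)
$\frac{\left(55119 + 140779\right) - 252215}{-382953 + G} = \frac{\left(55119 + 140779\right) - 252215}{-382953 + \frac{557671229}{287541396}} = \frac{195898 - 252215}{- \frac{110114282551159}{287541396}} = \left(-56317\right) \left(- \frac{287541396}{110114282551159}\right) = \frac{16193468798532}{110114282551159}$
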